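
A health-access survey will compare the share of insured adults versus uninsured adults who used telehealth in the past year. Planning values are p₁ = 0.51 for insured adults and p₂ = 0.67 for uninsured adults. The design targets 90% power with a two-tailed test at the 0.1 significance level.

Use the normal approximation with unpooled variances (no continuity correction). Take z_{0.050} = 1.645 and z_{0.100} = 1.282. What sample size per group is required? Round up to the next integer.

n = 158 per group

n = (z_{α/2} + z_β)² · [p₁(1−p₁) + p₂(1−p₂)] / (p₁ − p₂)²
  = (1.645 + 1.282)² · (0.51·0.49 + 0.67·0.33) / (-0.16)²
  = (2.927)² · (0.2499 + 0.2211) / 0.0256
  = 8.5673 · 0.4710 / 0.0256
  = 157.63
Round up → n = 158 per group.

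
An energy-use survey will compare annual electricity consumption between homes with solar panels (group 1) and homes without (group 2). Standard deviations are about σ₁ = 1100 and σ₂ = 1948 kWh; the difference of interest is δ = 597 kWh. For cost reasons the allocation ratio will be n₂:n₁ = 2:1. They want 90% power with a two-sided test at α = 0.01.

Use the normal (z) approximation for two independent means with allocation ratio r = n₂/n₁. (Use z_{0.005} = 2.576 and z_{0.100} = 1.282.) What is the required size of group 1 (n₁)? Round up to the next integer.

n₁ = (z_{α/2} + z_β)² · (σ₁² + σ₂²/r) / δ²
   = (2.576 + 1.282)² · (1100² + 1948²/2) / 597²
   = 14.8842 · (1210000 + 1897352) / 356409
   = 14.8842 · 3107352 / 356409
   = 129.77
Round up → n₁ = 130; n₂ = r·n₁ = 2 × 130 = 260.

n₁ = 130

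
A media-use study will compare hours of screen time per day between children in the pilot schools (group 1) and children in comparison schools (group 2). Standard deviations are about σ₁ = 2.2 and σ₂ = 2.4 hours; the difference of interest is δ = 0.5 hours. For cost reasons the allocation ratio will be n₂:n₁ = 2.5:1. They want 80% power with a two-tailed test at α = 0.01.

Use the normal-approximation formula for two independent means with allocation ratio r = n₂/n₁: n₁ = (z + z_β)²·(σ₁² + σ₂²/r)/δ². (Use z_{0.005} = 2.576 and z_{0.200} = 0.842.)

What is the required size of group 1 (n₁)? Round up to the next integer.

n₁ = 334

n₁ = (z_{α/2} + z_β)² · (σ₁² + σ₂²/r) / δ²
   = (2.576 + 0.842)² · (2.2² + 2.4²/2.5) / 0.5²
   = 11.6827 · (4.84 + 2.304) / 0.25
   = 11.6827 · 7.144 / 0.25
   = 333.85
Round up → n₁ = 334; n₂ = r·n₁ = 2.5 × 334 = 835.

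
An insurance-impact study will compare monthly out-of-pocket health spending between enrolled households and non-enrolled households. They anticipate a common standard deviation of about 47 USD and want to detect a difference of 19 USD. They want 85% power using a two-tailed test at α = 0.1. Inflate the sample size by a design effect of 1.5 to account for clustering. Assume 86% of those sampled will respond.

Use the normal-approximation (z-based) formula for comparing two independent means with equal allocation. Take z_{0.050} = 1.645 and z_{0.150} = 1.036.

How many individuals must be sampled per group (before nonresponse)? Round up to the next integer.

n = (z_{α/2} + z_β)² · (σ₁² + σ₂²) / δ²
  = (1.645 + 1.036)² · (2·47² = 4418) / 19²
  = 7.1878 · 4418 / 361
  = 87.97
Design effect: 1.5 × 87.97 = 131.95.
Adjust for 86% response: 131.95 / 0.86 = 153.43.
Round up → n = 154 per group.

n = 154 per group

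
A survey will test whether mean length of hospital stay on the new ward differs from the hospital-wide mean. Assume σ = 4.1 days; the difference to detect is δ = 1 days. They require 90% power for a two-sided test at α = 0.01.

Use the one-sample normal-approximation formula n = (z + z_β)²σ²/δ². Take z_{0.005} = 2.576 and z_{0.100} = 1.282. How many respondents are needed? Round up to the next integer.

n = 251

n = (z_{α/2} + z_β)² · σ² / δ²
  = (2.576 + 1.282)² · 4.1² / 1²
  = 14.8842 · 16.81 / 1
  = 250.20
Round up → n = 251.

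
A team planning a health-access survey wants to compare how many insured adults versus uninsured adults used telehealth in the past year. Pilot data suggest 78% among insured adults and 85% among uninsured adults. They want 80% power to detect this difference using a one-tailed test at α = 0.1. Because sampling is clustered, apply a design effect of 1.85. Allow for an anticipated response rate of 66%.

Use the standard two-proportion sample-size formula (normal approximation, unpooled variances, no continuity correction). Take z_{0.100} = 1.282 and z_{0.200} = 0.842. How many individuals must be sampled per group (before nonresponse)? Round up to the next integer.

n = 772 per group

n = (z_α + z_β)² · [p₁(1−p₁) + p₂(1−p₂)] / (p₁ − p₂)²
  = (1.282 + 0.842)² · (0.78·0.22 + 0.85·0.15) / (-0.07)²
  = (2.124)² · (0.1716 + 0.1275) / 0.0049
  = 4.5114 · 0.2991 / 0.0049
  = 275.38
Design effect: 1.85 × 275.38 = 509.45.
Adjust for 66% response: 509.45 / 0.66 = 771.89.
Round up → n = 772 per group.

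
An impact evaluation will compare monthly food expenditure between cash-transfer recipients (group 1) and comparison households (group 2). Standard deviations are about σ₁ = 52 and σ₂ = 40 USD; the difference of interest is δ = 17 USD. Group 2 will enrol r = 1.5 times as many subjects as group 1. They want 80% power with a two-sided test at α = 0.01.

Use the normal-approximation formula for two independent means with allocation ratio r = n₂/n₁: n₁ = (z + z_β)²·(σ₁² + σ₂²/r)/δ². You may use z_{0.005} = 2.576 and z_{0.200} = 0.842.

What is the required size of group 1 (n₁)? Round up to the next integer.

n₁ = 153

n₁ = (z_{α/2} + z_β)² · (σ₁² + σ₂²/r) / δ²
   = (2.576 + 0.842)² · (52² + 40²/1.5) / 17²
   = 11.6827 · (2704 + 1066.7) / 289
   = 11.6827 · 3770.7 / 289
   = 152.43
Round up → n₁ = 153; n₂ = r·n₁ = 1.5 × 153 = 230.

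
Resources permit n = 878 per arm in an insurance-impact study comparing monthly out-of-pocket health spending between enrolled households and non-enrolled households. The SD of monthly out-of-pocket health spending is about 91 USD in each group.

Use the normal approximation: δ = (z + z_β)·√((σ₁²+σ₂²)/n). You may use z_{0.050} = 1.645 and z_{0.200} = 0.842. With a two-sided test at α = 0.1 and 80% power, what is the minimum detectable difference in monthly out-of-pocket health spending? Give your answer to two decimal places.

δ = (z_{α/2} + z_β) · √((σ₁²+σ₂²)/n)
  = (1.645 + 0.842) · √(16562/878)
  = 2.487 · √18.8633
  = 2.487 · 4.3432
  = 10.8015

Minimum detectable difference ≈ 10.80 USD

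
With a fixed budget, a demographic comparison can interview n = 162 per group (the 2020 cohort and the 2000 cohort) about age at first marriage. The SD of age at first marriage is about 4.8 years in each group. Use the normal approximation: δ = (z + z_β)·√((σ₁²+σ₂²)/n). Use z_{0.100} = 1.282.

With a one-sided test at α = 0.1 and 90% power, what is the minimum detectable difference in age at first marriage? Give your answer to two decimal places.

δ = (z_α + z_β) · √((σ₁²+σ₂²)/n)
  = (1.282 + 1.282) · √(46.08/162)
  = 2.564 · √0.28444
  = 2.564 · 0.5333
  = 1.3675

Minimum detectable difference ≈ 1.37 years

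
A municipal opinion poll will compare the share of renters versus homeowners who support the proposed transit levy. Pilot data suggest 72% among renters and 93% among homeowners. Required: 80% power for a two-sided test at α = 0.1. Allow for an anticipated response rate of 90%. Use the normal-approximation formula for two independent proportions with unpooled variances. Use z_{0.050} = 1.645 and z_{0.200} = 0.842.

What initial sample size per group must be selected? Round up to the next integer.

n = 42 per group

n = (z_{α/2} + z_β)² · [p₁(1−p₁) + p₂(1−p₂)] / (p₁ − p₂)²
  = (1.645 + 0.842)² · (0.72·0.28 + 0.93·0.07) / (-0.21)²
  = (2.487)² · (0.2016 + 0.0651) / 0.0441
  = 6.1852 · 0.2667 / 0.0441
  = 37.41
Adjust for 90% response: 37.41 / 0.90 = 41.56.
Round up → n = 42 per group.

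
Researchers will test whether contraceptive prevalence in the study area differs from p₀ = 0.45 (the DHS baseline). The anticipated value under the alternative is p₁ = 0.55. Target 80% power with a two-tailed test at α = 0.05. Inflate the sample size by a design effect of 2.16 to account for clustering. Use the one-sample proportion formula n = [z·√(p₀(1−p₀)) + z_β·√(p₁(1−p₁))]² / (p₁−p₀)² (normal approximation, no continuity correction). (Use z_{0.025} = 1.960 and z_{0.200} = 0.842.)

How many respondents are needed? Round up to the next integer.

n = [z_{α/2}·√(p₀q₀) + z_β·√(p₁q₁)]² / (p₁ − p₀)²
  = [1.960·√(0.45·0.55) + 0.842·√(0.55·0.45)]² / (0.10)²
  = [1.960·0.4975 + 0.842·0.4975]² / 0.0100
  = [1.3940]² / 0.0100
  = 194.32
Design effect: 2.16 × 194.32 = 419.73.
Round up → n = 420.

n = 420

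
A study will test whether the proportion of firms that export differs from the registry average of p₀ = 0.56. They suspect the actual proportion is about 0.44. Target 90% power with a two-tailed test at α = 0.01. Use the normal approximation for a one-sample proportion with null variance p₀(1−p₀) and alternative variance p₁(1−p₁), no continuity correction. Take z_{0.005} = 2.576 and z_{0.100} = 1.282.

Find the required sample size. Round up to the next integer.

n = 255

n = [z_{α/2}·√(p₀q₀) + z_β·√(p₁q₁)]² / (p₁ − p₀)²
  = [2.576·√(0.56·0.44) + 1.282·√(0.44·0.56)]² / (-0.12)²
  = [2.576·0.4964 + 1.282·0.4964]² / 0.0144
  = [1.9151]² / 0.0144
  = 254.68
Round up → n = 255.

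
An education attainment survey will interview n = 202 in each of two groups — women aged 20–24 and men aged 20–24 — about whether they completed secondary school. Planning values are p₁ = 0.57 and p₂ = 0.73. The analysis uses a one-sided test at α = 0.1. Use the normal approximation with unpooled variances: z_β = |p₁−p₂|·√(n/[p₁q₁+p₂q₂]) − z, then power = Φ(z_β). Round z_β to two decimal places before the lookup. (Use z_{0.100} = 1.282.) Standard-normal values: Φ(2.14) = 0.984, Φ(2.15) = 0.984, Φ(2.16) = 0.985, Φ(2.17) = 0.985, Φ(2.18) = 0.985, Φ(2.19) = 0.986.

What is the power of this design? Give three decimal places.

z_β = |p₁−p₂|·√(n/[p₁q₁+p₂q₂]) − z_α
    = 0.16 · √(202/0.4422) − 1.282
    = 0.16 · 21.3730 − 1.282
    = 3.4197 − 1.282 = 2.1377 → 2.14
Power = Φ(2.14) = 0.984.

Power ≈ 0.984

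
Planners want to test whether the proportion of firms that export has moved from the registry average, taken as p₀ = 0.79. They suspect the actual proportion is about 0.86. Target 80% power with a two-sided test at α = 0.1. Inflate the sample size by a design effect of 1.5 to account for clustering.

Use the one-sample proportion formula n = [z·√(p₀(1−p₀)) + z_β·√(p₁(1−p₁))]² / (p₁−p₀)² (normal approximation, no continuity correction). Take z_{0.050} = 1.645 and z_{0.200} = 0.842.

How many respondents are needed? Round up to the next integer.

n = 284

n = [z_{α/2}·√(p₀q₀) + z_β·√(p₁q₁)]² / (p₁ − p₀)²
  = [1.645·√(0.79·0.21) + 0.842·√(0.86·0.14)]² / (0.07)²
  = [1.645·0.4073 + 0.842·0.3470]² / 0.0049
  = [0.9622]² / 0.0049
  = 188.94
Design effect: 1.5 × 188.94 = 283.41.
Round up → n = 284.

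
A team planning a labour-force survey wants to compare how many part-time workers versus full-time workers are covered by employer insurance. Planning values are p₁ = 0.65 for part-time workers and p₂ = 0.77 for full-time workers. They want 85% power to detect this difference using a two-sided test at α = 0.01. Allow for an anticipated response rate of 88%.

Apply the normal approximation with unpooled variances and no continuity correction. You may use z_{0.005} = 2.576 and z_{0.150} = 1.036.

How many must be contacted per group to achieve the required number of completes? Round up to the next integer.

n = (z_{α/2} + z_β)² · [p₁(1−p₁) + p₂(1−p₂)] / (p₁ − p₂)²
  = (2.576 + 1.036)² · (0.65·0.35 + 0.77·0.23) / (-0.12)²
  = (3.612)² · (0.2275 + 0.1771) / 0.0144
  = 13.0465 · 0.4046 / 0.0144
  = 366.57
Adjust for 88% response: 366.57 / 0.88 = 416.56.
Round up → n = 417 per group.

n = 417 per group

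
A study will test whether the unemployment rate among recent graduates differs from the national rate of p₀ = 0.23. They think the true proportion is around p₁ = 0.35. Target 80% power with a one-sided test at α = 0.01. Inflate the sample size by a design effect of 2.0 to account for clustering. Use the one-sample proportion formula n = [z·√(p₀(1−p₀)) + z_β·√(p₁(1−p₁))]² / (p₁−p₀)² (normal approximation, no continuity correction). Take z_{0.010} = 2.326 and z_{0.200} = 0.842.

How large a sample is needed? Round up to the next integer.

n = [z_α·√(p₀q₀) + z_β·√(p₁q₁)]² / (p₁ − p₀)²
  = [2.326·√(0.23·0.77) + 0.842·√(0.35·0.65)]² / (0.12)²
  = [2.326·0.4208 + 0.842·0.4770]² / 0.0144
  = [1.3805]² / 0.0144
  = 132.34
Design effect: 2.0 × 132.34 = 264.68.
Round up → n = 265.

n = 265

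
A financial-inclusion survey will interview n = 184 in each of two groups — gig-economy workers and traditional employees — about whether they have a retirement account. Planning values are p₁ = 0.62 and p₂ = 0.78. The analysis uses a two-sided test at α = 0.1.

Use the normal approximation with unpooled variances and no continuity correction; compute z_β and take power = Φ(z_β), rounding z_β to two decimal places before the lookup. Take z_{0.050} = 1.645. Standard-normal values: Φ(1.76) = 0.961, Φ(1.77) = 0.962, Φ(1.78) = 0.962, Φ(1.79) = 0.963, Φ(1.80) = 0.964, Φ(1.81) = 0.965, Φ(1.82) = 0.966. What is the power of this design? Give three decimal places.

Power ≈ 0.961

z_β = |p₁−p₂|·√(n/[p₁q₁+p₂q₂]) − z_{α/2}
    = 0.16 · √(184/0.4072) − 1.645
    = 0.16 · 21.2571 − 1.645
    = 3.4011 − 1.645 = 1.7561 → 1.76
Power = Φ(1.76) = 0.961.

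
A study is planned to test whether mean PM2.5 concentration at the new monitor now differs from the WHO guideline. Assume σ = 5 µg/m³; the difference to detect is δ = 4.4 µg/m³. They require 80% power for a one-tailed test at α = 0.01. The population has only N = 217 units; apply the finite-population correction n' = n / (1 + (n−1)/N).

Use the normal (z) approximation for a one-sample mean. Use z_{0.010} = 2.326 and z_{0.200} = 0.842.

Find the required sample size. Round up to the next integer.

n = (z_α + z_β)² · σ² / δ²
  = (2.326 + 0.842)² · 5² / 4.4²
  = 10.0362 · 25 / 19.36
  = 12.96
Finite-population correction (N = 217): 12.96 / (1 + (12.96 − 1)/217) = 12.28.
Round up → n = 13.

n = 13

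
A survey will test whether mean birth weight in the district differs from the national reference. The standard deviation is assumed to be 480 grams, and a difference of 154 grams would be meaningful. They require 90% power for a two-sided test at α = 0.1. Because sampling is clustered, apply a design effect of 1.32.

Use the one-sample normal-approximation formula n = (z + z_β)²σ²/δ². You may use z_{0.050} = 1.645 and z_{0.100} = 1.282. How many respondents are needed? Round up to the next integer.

n = 110

n = (z_{α/2} + z_β)² · σ² / δ²
  = (1.645 + 1.282)² · 480² / 154²
  = 8.5673 · 230400 / 23716
  = 83.23
Design effect: 1.32 × 83.23 = 109.87.
Round up → n = 110.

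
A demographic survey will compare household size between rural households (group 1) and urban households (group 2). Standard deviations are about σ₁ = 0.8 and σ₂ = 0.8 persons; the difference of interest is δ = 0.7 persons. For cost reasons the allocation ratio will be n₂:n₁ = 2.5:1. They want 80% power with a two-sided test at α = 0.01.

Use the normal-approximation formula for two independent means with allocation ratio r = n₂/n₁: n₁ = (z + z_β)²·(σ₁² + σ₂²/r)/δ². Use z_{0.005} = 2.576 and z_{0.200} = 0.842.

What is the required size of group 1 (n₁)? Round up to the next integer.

n₁ = 22

n₁ = (z_{α/2} + z_β)² · (σ₁² + σ₂²/r) / δ²
   = (2.576 + 0.842)² · (0.8² + 0.8²/2.5) / 0.7²
   = 11.6827 · (0.64 + 0.256) / 0.49
   = 11.6827 · 0.896 / 0.49
   = 21.36
Round up → n₁ = 22; n₂ = r·n₁ = 2.5 × 22 = 55.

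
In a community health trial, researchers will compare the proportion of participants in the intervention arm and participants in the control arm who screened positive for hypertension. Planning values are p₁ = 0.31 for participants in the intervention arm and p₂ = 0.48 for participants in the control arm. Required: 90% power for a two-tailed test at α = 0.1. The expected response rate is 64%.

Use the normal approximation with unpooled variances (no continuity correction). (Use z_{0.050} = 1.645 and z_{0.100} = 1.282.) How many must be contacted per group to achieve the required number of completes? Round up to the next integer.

n = (z_{α/2} + z_β)² · [p₁(1−p₁) + p₂(1−p₂)] / (p₁ − p₂)²
  = (1.645 + 1.282)² · (0.31·0.69 + 0.48·0.52) / (-0.17)²
  = (2.927)² · (0.2139 + 0.2496) / 0.0289
  = 8.5673 · 0.4635 / 0.0289
  = 137.40
Adjust for 64% response: 137.40 / 0.64 = 214.69.
Round up → n = 215 per group.

n = 215 per group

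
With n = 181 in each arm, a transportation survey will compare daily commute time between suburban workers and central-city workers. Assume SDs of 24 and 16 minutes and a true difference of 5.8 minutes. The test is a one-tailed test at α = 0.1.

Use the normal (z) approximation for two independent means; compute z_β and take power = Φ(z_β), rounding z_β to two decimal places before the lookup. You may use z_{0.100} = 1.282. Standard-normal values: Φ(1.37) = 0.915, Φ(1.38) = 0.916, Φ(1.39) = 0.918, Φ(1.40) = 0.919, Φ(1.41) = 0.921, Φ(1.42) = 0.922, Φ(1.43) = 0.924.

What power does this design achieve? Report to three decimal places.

z_β = δ·√(n/(σ₁²+σ₂²)) − z_α
    = 5.8 · √(181/832) − 1.282
    = 5.8 · 0.46642 − 1.282
    = 2.7052 − 1.282 = 1.4232 → 1.42
Power = Φ(1.42) = 0.922.

Power ≈ 0.922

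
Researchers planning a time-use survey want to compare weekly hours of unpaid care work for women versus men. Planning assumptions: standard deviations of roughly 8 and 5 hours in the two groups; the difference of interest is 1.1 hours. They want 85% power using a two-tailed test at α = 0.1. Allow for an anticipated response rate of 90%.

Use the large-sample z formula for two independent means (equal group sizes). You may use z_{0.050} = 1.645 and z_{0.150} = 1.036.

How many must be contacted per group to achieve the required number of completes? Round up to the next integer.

n = (z_{α/2} + z_β)² · (σ₁² + σ₂²) / δ²
  = (1.645 + 1.036)² · (8² + 5² = 89) / 1.1²
  = 7.1878 · 89 / 1.21
  = 528.69
Adjust for 90% response: 528.69 / 0.90 = 587.43.
Round up → n = 588 per group.

n = 588 per group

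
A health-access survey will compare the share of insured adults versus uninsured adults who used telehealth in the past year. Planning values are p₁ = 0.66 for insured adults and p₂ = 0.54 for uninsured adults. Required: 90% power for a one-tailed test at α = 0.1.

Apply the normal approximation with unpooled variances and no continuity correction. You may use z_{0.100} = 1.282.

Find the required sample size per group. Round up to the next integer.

n = 216 per group

n = (z_α + z_β)² · [p₁(1−p₁) + p₂(1−p₂)] / (p₁ − p₂)²
  = (1.282 + 1.282)² · (0.66·0.34 + 0.54·0.46) / (0.12)²
  = (2.564)² · (0.2244 + 0.2484) / 0.0144
  = 6.5741 · 0.4728 / 0.0144
  = 215.85
Round up → n = 216 per group.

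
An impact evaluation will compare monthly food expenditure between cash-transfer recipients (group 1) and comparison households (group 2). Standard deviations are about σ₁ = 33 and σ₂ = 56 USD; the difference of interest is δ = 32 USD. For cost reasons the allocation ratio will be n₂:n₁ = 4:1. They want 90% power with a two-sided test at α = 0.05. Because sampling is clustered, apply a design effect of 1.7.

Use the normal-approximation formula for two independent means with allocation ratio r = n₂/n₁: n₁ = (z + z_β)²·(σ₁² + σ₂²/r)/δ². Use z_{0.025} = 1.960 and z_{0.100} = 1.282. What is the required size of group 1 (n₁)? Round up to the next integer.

n₁ = (z_{α/2} + z_β)² · (σ₁² + σ₂²/r) / δ²
   = (1.960 + 1.282)² · (33² + 56²/4) / 32²
   = 10.5106 · (1089 + 784) / 1024
   = 10.5106 · 1873 / 1024
   = 19.22
Design effect: 1.7 × 19.22 = 32.68.
Round up → n₁ = 33; n₂ = r·n₁ = 4 × 33 = 132.

n₁ = 33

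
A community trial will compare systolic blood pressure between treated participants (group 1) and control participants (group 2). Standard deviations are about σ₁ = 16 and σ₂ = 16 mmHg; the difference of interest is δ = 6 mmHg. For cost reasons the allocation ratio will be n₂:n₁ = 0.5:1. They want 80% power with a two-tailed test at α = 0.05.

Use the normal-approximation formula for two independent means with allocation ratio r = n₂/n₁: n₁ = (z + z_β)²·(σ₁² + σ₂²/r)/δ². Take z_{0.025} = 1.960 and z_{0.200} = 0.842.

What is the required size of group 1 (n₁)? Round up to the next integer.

n₁ = 168

n₁ = (z_{α/2} + z_β)² · (σ₁² + σ₂²/r) / δ²
   = (1.960 + 0.842)² · (16² + 16²/0.5) / 6²
   = 7.8512 · (256 + 512) / 36
   = 7.8512 · 768 / 36
   = 167.49
Round up → n₁ = 168; n₂ = r·n₁ = 0.5 × 168 = 84.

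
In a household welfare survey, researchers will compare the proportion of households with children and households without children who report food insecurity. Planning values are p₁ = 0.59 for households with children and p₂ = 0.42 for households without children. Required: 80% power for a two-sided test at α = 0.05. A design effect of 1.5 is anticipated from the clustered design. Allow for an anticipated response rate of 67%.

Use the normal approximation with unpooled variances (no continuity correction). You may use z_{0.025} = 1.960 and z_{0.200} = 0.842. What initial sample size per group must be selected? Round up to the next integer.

n = (z_{α/2} + z_β)² · [p₁(1−p₁) + p₂(1−p₂)] / (p₁ − p₂)²
  = (1.960 + 0.842)² · (0.59·0.41 + 0.42·0.58) / (0.17)²
  = (2.802)² · (0.2419 + 0.2436) / 0.0289
  = 7.8512 · 0.4855 / 0.0289
  = 131.89
Design effect: 1.5 × 131.89 = 197.84.
Adjust for 67% response: 197.84 / 0.67 = 295.29.
Round up → n = 296 per group.

n = 296 per group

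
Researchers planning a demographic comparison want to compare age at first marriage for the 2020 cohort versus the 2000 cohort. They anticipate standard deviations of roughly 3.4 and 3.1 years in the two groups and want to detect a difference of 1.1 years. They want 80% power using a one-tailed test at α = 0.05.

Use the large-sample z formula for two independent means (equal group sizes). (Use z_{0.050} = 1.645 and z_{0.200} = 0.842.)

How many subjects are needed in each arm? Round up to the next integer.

n = 109 per group

n = (z_α + z_β)² · (σ₁² + σ₂²) / δ²
  = (1.645 + 0.842)² · (3.4² + 3.1² = 21.17) / 1.1²
  = 6.1852 · 21.17 / 1.21
  = 108.21
Round up → n = 109 per group.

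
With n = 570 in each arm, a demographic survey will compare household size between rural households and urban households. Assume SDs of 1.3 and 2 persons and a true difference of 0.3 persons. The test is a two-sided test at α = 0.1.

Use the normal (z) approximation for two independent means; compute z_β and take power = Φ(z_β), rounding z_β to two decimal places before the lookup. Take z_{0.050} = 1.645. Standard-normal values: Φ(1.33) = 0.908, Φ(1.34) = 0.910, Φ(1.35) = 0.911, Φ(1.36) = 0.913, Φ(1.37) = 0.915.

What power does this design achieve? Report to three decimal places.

z_β = δ·√(n/(σ₁²+σ₂²)) − z_{α/2}
    = 0.3 · √(570/5.69) − 1.645
    = 0.3 · 10.00878 − 1.645
    = 3.0026 − 1.645 = 1.3576 → 1.36
Power = Φ(1.36) = 0.913.

Power ≈ 0.913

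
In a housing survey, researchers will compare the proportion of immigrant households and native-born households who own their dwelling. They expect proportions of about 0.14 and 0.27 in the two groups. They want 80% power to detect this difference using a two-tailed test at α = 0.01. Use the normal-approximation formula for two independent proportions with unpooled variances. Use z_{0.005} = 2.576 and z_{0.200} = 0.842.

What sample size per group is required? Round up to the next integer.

n = 220 per group

n = (z_{α/2} + z_β)² · [p₁(1−p₁) + p₂(1−p₂)] / (p₁ − p₂)²
  = (2.576 + 0.842)² · (0.14·0.86 + 0.27·0.73) / (-0.13)²
  = (3.418)² · (0.1204 + 0.1971) / 0.0169
  = 11.6827 · 0.3175 / 0.0169
  = 219.48
Round up → n = 220 per group.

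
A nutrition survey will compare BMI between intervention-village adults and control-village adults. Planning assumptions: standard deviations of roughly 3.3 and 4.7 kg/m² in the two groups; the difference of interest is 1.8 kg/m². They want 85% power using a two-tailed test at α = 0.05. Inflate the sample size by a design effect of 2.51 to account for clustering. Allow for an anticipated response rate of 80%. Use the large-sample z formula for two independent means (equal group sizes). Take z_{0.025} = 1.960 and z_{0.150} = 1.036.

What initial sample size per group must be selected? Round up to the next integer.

n = 287 per group

n = (z_{α/2} + z_β)² · (σ₁² + σ₂²) / δ²
  = (1.960 + 1.036)² · (3.3² + 4.7² = 32.98) / 1.8²
  = 8.9760 · 32.98 / 3.24
  = 91.37
Design effect: 2.51 × 91.37 = 229.33.
Adjust for 80% response: 229.33 / 0.80 = 286.66.
Round up → n = 287 per group.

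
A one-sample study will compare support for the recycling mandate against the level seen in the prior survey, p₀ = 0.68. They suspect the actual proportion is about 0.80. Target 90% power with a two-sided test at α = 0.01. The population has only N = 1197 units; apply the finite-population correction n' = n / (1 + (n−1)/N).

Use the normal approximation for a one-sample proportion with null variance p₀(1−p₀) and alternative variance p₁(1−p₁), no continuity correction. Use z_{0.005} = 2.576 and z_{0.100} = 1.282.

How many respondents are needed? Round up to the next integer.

n = [z_{α/2}·√(p₀q₀) + z_β·√(p₁q₁)]² / (p₁ − p₀)²
  = [2.576·√(0.68·0.32) + 1.282·√(0.80·0.20)]² / (0.12)²
  = [2.576·0.4665 + 1.282·0.4000]² / 0.0144
  = [1.7144]² / 0.0144
  = 204.12
Finite-population correction (N = 1197): 204.12 / (1 + (204.12 − 1)/1197) = 174.51.
Round up → n = 175.

n = 175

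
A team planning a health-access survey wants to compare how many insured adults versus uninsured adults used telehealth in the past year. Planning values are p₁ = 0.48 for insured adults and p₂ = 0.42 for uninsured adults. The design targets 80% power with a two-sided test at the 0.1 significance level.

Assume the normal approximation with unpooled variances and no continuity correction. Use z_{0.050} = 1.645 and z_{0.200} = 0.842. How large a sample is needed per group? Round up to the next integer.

n = 848 per group

n = (z_{α/2} + z_β)² · [p₁(1−p₁) + p₂(1−p₂)] / (p₁ − p₂)²
  = (1.645 + 0.842)² · (0.48·0.52 + 0.42·0.58) / (0.06)²
  = (2.487)² · (0.2496 + 0.2436) / 0.0036
  = 6.1852 · 0.4932 / 0.0036
  = 847.37
Round up → n = 848 per group.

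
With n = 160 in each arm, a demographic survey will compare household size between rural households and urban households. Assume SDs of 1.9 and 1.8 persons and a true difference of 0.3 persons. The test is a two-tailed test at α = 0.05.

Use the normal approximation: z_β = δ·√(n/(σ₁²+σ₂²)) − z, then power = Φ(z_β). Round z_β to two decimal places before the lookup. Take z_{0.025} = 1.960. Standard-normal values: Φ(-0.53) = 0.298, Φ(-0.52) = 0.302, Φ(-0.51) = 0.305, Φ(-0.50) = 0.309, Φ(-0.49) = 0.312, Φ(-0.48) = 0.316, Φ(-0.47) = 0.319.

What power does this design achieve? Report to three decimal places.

Power ≈ 0.305

z_β = δ·√(n/(σ₁²+σ₂²)) − z_{α/2}
    = 0.3 · √(160/6.85) − 1.960
    = 0.3 · 4.83298 − 1.960
    = 1.4499 − 1.960 = -0.5101 → -0.51
Power = Φ(-0.51) = 0.305.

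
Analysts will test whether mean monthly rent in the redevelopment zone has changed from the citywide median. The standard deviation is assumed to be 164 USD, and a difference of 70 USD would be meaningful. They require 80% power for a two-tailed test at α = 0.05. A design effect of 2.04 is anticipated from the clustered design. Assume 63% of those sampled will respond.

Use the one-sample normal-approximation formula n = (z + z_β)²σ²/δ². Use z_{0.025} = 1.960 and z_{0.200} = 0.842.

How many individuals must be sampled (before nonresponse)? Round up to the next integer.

n = 140

n = (z_{α/2} + z_β)² · σ² / δ²
  = (1.960 + 0.842)² · 164² / 70²
  = 7.8512 · 26896 / 4900
  = 43.10
Design effect: 2.04 × 43.10 = 87.91.
Adjust for 63% response: 87.91 / 0.63 = 139.55.
Round up → n = 140.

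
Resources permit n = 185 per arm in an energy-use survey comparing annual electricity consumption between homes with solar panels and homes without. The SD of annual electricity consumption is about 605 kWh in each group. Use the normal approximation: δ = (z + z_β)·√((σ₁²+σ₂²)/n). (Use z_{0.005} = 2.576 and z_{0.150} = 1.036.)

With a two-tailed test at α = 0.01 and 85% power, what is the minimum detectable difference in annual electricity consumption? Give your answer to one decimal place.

δ = (z_{α/2} + z_β) · √((σ₁²+σ₂²)/n)
  = (2.576 + 1.036) · √(732050/185)
  = 3.612 · √3957.0
  = 3.612 · 62.9049
  = 227.2125

Minimum detectable difference ≈ 227.2 kWh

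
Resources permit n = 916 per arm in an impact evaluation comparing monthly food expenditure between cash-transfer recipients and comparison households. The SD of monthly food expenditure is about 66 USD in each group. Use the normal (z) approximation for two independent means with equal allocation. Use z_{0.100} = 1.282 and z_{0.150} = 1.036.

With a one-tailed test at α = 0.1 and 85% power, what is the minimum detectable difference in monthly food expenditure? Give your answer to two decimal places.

δ = (z_α + z_β) · √((σ₁²+σ₂²)/n)
  = (1.282 + 1.036) · √(8712/916)
  = 2.318 · √9.5109
  = 2.318 · 3.0840
  = 7.1487

Minimum detectable difference ≈ 7.15 USD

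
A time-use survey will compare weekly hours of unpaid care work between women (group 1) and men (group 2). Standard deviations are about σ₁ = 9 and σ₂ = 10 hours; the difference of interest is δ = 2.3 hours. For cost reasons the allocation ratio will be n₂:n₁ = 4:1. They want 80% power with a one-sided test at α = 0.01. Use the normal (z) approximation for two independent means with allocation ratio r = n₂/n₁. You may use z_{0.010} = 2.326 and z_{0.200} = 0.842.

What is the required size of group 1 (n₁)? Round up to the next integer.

n₁ = (z_α + z_β)² · (σ₁² + σ₂²/r) / δ²
   = (2.326 + 0.842)² · (9² + 10²/4) / 2.3²
   = 10.0362 · (81 + 25) / 5.29
   = 10.0362 · 106 / 5.29
   = 201.10
Round up → n₁ = 202; n₂ = r·n₁ = 4 × 202 = 808.

n₁ = 202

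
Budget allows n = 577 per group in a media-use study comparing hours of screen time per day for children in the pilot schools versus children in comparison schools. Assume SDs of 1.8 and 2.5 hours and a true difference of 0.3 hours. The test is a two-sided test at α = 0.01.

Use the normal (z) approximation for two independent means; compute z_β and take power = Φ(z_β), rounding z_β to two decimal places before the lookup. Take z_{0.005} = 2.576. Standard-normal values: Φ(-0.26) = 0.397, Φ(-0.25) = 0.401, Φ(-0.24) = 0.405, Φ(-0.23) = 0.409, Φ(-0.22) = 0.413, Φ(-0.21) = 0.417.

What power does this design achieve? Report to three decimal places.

Power ≈ 0.405

z_β = δ·√(n/(σ₁²+σ₂²)) − z_{α/2}
    = 0.3 · √(577/9.49) − 2.576
    = 0.3 · 7.79749 − 2.576
    = 2.3392 − 2.576 = -0.2368 → -0.24
Power = Φ(-0.24) = 0.405.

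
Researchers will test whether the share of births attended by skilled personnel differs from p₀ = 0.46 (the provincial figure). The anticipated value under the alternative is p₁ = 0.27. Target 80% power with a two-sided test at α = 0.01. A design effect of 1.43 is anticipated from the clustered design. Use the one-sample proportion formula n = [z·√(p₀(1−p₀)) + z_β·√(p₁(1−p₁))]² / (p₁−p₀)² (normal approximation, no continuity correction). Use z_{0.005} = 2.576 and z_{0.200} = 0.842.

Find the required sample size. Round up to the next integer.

n = 109

n = [z_{α/2}·√(p₀q₀) + z_β·√(p₁q₁)]² / (p₁ − p₀)²
  = [2.576·√(0.46·0.54) + 0.842·√(0.27·0.73)]² / (-0.19)²
  = [2.576·0.4984 + 0.842·0.4440]² / 0.0361
  = [1.6577]² / 0.0361
  = 76.12
Design effect: 1.43 × 76.12 = 108.85.
Round up → n = 109.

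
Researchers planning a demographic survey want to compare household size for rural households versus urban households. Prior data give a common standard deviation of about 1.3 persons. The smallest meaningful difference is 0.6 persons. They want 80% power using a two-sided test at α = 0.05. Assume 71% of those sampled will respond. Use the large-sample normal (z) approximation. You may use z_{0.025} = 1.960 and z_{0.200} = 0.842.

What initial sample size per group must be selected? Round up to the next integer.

n = 104 per group

n = (z_{α/2} + z_β)² · (σ₁² + σ₂²) / δ²
  = (1.960 + 0.842)² · (2·1.3² = 3.38) / 0.6²
  = 7.8512 · 3.38 / 0.36
  = 73.71
Adjust for 71% response: 73.71 / 0.71 = 103.82.
Round up → n = 104 per group.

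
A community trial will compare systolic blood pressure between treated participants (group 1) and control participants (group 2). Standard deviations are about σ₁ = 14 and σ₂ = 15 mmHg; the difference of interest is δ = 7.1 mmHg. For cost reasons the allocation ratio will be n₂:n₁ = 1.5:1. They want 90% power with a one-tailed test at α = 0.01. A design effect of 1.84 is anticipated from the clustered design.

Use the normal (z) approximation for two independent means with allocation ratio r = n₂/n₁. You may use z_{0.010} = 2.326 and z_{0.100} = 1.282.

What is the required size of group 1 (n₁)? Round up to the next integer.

n₁ = 165

n₁ = (z_α + z_β)² · (σ₁² + σ₂²/r) / δ²
   = (2.326 + 1.282)² · (14² + 15²/1.5) / 7.1²
   = 13.0177 · (196 + 150) / 50.41
   = 13.0177 · 346 / 50.41
   = 89.35
Design effect: 1.84 × 89.35 = 164.40.
Round up → n₁ = 165; n₂ = r·n₁ = 1.5 × 165 = 248.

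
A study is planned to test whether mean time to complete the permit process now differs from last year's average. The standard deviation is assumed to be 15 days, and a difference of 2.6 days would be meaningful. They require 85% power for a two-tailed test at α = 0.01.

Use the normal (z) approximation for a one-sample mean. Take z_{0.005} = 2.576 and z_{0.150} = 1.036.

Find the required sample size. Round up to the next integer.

n = 435

n = (z_{α/2} + z_β)² · σ² / δ²
  = (2.576 + 1.036)² · 15² / 2.6²
  = 13.0465 · 225 / 6.76
  = 434.24
Round up → n = 435.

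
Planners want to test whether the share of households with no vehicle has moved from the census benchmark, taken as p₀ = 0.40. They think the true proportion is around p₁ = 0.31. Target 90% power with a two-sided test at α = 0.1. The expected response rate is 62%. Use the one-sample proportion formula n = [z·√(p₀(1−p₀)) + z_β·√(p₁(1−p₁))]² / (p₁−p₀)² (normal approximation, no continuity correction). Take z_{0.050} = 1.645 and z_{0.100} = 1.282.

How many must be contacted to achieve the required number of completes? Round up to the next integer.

n = [z_{α/2}·√(p₀q₀) + z_β·√(p₁q₁)]² / (p₁ − p₀)²
  = [1.645·√(0.40·0.60) + 1.282·√(0.31·0.69)]² / (-0.09)²
  = [1.645·0.4899 + 1.282·0.4625]² / 0.0081
  = [1.3988]² / 0.0081
  = 241.56
Adjust for 62% response: 241.56 / 0.62 = 389.61.
Round up → n = 390.

n = 390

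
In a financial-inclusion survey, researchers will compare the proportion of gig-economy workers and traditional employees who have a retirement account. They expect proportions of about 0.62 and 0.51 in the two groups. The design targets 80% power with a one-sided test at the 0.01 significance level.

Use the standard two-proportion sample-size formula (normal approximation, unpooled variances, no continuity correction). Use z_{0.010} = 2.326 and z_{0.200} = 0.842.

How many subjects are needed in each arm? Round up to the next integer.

n = 403 per group

n = (z_α + z_β)² · [p₁(1−p₁) + p₂(1−p₂)] / (p₁ − p₂)²
  = (2.326 + 0.842)² · (0.62·0.38 + 0.51·0.49) / (0.11)²
  = (3.168)² · (0.2356 + 0.2499) / 0.0121
  = 10.0362 · 0.4855 / 0.0121
  = 402.69
Round up → n = 403 per group.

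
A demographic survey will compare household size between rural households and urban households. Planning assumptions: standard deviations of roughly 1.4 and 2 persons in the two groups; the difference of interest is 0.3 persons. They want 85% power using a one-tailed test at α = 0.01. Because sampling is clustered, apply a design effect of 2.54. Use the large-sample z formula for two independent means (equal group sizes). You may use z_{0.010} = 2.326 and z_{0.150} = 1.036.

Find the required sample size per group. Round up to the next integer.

n = 1902 per group

n = (z_α + z_β)² · (σ₁² + σ₂²) / δ²
  = (2.326 + 1.036)² · (1.4² + 2² = 5.96) / 0.3²
  = 11.3030 · 5.96 / 0.09
  = 748.51
Design effect: 2.54 × 748.51 = 1901.22.
Round up → n = 1902 per group.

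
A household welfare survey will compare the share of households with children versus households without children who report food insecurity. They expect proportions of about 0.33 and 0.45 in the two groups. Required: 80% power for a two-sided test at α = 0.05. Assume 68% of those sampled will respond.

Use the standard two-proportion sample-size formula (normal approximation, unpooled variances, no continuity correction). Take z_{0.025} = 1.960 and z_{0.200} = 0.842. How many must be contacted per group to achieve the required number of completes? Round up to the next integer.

n = 376 per group

n = (z_{α/2} + z_β)² · [p₁(1−p₁) + p₂(1−p₂)] / (p₁ − p₂)²
  = (1.960 + 0.842)² · (0.33·0.67 + 0.45·0.55) / (-0.12)²
  = (2.802)² · (0.2211 + 0.2475) / 0.0144
  = 7.8512 · 0.4686 / 0.0144
  = 255.49
Adjust for 68% response: 255.49 / 0.68 = 375.72.
Round up → n = 376 per group.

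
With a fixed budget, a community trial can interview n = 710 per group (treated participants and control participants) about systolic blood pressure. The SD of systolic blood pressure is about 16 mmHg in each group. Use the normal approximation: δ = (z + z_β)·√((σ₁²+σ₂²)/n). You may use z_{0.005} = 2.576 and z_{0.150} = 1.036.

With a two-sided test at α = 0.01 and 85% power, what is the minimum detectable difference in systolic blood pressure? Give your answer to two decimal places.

Minimum detectable difference ≈ 3.07 mmHg

δ = (z_{α/2} + z_β) · √((σ₁²+σ₂²)/n)
  = (2.576 + 1.036) · √(512/710)
  = 3.612 · √0.72113
  = 3.612 · 0.8492
  = 3.0673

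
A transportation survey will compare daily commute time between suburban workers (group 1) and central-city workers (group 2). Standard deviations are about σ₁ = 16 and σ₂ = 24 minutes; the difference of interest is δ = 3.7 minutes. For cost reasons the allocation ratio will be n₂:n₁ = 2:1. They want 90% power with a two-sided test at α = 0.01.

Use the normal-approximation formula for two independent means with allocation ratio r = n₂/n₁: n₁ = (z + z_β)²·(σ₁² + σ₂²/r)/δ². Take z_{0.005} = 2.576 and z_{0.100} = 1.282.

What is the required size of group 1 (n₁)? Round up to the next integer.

n₁ = (z_{α/2} + z_β)² · (σ₁² + σ₂²/r) / δ²
   = (2.576 + 1.282)² · (16² + 24²/2) / 3.7²
   = 14.8842 · (256 + 288) / 13.69
   = 14.8842 · 544 / 13.69
   = 591.45
Round up → n₁ = 592; n₂ = r·n₁ = 2 × 592 = 1184.

n₁ = 592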